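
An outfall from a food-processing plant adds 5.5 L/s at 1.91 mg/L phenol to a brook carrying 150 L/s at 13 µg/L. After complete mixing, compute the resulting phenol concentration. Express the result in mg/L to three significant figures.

5.5 L/s = 0.0055 m³/s.
150 L/s = 0.15 m³/s.
13 µg/L = 0.013 mg/L.
Flow-weighted mixing gives C = (0.0055·1.91 + 0.15·0.013) / (0.0055 + 0.15) = 0.01245/0.1555 = 0.0801 mg/L.

0.0801 mg/L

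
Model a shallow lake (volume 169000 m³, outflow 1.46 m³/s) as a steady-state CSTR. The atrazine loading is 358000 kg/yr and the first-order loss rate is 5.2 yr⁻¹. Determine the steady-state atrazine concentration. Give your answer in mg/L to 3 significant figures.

Outflow Q = 1.46 m³/s × 3.156e+07 s/yr = 4.607e+07 m³/yr.
Steady-state CSTR mass balance: W = Q·C + k·V·C, so C = W/(Q + kV).
Q + kV = 4.607e+07 + 5.2·169000 = 4.695e+07 m³/yr.
C = 358000/4.695e+07 = 0.007625 kg/m³ = 7.625 mg/L.

7.62 mg/L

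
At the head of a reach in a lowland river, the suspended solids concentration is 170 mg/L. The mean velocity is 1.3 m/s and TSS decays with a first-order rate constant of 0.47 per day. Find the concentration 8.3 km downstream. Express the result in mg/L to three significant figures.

Travel time t = 8.3 km / 1.3 m/s = 8300/1.3 = 6385 s = 0.0739 d.
First-order decay: C = 170·exp(−0.47·0.0739) = 170·0.9659 = 164.2 mg/L.

164 mg/L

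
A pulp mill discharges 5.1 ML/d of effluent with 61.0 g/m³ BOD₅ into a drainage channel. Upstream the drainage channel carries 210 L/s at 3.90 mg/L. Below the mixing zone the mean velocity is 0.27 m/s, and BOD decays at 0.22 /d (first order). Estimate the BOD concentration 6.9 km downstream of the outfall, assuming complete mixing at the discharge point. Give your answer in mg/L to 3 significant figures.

15.4 mg/L

5.1 ML/d = 0.05903 m³/s.
210 L/s = 0.21 m³/s.
After complete mixing, C₀ = (0.05903·61 + 0.21·3.9) / 0.269 = 16.43 mg/L.
Travel time t = 6900 m / 0.27 m/s = 2.556e+04 s = 0.2958 d.
C = 16.43·exp(−0.22·0.2958) = 16.43·0.937 = 15.39 mg/L.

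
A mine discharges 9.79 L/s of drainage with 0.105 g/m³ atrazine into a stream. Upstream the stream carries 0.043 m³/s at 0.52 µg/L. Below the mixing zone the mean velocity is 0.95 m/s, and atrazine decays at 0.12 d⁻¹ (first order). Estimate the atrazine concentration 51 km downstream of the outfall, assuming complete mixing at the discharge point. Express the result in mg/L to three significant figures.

9.79 L/s = 0.00979 m³/s.
0.52 µg/L = 0.00052 mg/L.
After complete mixing, C₀ = (0.00979·0.105 + 0.043·0.00052) / 0.05279 = 0.0199 mg/L.
Travel time t = 5.1e+04 m / 0.95 m/s = 5.368e+04 s = 0.6213 d.
C = 0.0199·exp(−0.12·0.6213) = 0.0199·0.9282 = 0.01847 mg/L.

0.0185 mg/L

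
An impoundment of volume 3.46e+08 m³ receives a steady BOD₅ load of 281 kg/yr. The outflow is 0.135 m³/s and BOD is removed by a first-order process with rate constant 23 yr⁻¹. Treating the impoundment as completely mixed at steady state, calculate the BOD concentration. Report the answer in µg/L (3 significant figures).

0.0353 µg/L

Outflow Q = 0.135 m³/s × 3.156e+07 s/yr = 4.26e+06 m³/yr.
Steady-state CSTR mass balance: W = Q·C + k·V·C, so C = W/(Q + kV).
Q + kV = 4.26e+06 + 23·3.46e+08 = 7.962e+09 m³/yr.
C = 281/7.962e+09 = 3.529e-08 kg/m³ = 3.529e-05 mg/L = 0.03529 µg/L.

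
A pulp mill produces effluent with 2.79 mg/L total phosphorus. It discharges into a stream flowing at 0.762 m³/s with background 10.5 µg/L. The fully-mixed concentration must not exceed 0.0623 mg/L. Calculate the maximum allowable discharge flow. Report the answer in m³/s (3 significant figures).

0.0145 m³/s

10.5 µg/L = 0.0105 mg/L.
Mass balance at complete mixing: C_std·(Q_w + Q_r) = Q_w·C_e + Q_r·C_b.
Rearranging, Q_w = Q_r·(C_std − C_b)/(C_e − C_std) = 0.762·(0.0623 − 0.0105) / (2.79 − 0.0623) = 0.01447 m³/s.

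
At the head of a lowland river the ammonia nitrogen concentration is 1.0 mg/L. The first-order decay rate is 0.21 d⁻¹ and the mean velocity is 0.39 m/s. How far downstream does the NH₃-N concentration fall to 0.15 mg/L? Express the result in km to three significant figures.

From C = C₀·e^(−kt), t = ln(C₀/C)/k = ln(1.0/0.15)/0.21 = 1.897/0.21 = 9.034 d.
Distance = v·t = 0.39 m/s × 7.805e+05 s = 3.044e+05 m = 304.4 km.

304 km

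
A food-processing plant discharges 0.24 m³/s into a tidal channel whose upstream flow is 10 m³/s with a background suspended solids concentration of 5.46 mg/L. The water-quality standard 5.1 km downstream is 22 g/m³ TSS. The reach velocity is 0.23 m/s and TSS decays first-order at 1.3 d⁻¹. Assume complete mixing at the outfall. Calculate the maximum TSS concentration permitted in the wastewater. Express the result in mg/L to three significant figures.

1080 mg/L

Travel time to the compliance point: t = 5100/0.23 = 2.217e+04 s = 0.2566 d; decay factor exp(−1.3·0.2566) = 0.7163.
So the concentration just after mixing may be at most 22/0.7163 = 30.71 mg/L.
Mass balance: 30.71·10.24 = 0.24·Cₑ + 10·5.46.
Cₑ = (314.5 − 54.6) / 0.24 = 1083 mg/L.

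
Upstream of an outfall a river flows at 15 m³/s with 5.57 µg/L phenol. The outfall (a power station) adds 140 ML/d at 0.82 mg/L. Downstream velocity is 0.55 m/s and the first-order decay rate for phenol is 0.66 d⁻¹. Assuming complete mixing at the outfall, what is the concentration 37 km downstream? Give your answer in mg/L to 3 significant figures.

140 ML/d = 1.62 m³/s.
5.57 µg/L = 0.00557 mg/L.
After complete mixing, C₀ = (1.62·0.82 + 15·0.00557) / 16.62 = 0.08497 mg/L.
Travel time t = 3.7e+04 m / 0.55 m/s = 6.727e+04 s = 0.7786 d.
C = 0.08497·exp(−0.66·0.7786) = 0.08497·0.5982 = 0.05083 mg/L.

0.0508 mg/L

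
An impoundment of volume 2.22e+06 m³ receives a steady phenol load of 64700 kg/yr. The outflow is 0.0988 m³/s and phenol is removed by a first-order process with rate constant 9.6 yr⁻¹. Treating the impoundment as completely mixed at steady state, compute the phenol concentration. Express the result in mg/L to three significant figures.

Outflow Q = 0.0988 m³/s × 3.156e+07 s/yr = 3.118e+06 m³/yr.
Steady-state CSTR mass balance: W = Q·C + k·V·C, so C = W/(Q + kV).
Q + kV = 3.118e+06 + 9.6·2.22e+06 = 2.443e+07 m³/yr.
C = 64700/2.443e+07 = 0.002648 kg/m³ = 2.648 mg/L.

2.65 mg/L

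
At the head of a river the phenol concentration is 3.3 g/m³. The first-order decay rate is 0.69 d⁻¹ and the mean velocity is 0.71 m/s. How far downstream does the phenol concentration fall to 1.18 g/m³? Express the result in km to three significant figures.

From C = C₀·e^(−kt), t = ln(C₀/C)/k = ln(3.3/1.18)/0.69 = 1.028/0.69 = 1.49 d.
Distance = v·t = 0.71 m/s × 1.288e+05 s = 9.143e+04 m = 91.43 km.

91.4 km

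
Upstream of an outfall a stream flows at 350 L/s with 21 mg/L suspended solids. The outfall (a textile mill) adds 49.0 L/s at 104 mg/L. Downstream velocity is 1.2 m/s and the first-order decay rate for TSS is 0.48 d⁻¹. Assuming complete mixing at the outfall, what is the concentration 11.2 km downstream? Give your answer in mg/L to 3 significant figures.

49.0 L/s = 0.049 m³/s.
350 L/s = 0.35 m³/s.
After complete mixing, C₀ = (0.049·104 + 0.35·21) / 0.399 = 31.19 mg/L.
Travel time t = 1.12e+04 m / 1.2 m/s = 9333 s = 0.108 d.
C = 31.19·exp(−0.48·0.108) = 31.19·0.9495 = 29.62 mg/L.

29.6 mg/L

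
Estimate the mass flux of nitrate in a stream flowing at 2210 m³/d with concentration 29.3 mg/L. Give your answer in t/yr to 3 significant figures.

23.7 t/yr

2210 m³/d = 0.02558 m³/s.
Mass flux = Q·C = 0.02558 m³/s × 29.3 g/m³ = 0.7495 g/s.
= 0.7495 g/s × 31.56 = 23.65 t/yr.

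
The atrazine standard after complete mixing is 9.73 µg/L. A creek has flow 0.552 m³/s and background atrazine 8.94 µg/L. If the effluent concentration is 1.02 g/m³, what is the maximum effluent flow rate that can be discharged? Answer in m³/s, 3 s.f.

8.94 µg/L = 0.00894 mg/L.
9.73 µg/L = 0.00973 mg/L.
Mass balance at complete mixing: C_std·(Q_w + Q_r) = Q_w·C_e + Q_r·C_b.
Rearranging, Q_w = Q_r·(C_std − C_b)/(C_e − C_std) = 0.552·(0.00973 − 0.00894) / (1.02 − 0.00973) = 0.0004316 m³/s.

0.000432 m³/s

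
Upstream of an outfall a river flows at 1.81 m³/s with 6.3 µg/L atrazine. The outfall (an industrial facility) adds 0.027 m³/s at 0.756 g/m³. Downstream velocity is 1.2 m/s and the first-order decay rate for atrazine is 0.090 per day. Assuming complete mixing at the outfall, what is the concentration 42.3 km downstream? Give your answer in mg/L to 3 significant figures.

6.3 µg/L = 0.0063 mg/L.
After complete mixing, C₀ = (0.027·0.756 + 1.81·0.0063) / 1.837 = 0.01732 mg/L.
Travel time t = 4.23e+04 m / 1.2 m/s = 3.525e+04 s = 0.408 d.
C = 0.01732·exp(−0.090·0.408) = 0.01732·0.9639 = 0.01669 mg/L.

0.0167 mg/L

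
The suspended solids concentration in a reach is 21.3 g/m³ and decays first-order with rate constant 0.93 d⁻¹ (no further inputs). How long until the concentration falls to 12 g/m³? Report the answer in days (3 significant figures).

t = ln(C₀/C)/k = ln(21.3/12)/0.93 = 0.5738/0.93 = 0.617 d.

0.617 d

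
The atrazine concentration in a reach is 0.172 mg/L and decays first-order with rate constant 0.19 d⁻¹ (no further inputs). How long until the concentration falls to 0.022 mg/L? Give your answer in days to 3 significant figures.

t = ln(C₀/C)/k = ln(0.172/0.022)/0.19 = 2.056/0.19 = 10.82 d.

10.8 d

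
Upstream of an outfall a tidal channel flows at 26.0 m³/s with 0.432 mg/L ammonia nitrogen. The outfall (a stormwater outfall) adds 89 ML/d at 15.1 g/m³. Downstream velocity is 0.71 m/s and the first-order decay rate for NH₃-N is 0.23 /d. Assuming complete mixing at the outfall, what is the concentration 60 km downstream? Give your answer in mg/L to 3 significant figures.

0.791 mg/L

89 ML/d = 1.03 m³/s.
After complete mixing, C₀ = (1.03·15.1 + 26·0.432) / 27.03 = 0.991 mg/L.
Travel time t = 6e+04 m / 0.71 m/s = 8.451e+04 s = 0.9781 d.
C = 0.991·exp(−0.23·0.9781) = 0.991·0.7985 = 0.7913 mg/L.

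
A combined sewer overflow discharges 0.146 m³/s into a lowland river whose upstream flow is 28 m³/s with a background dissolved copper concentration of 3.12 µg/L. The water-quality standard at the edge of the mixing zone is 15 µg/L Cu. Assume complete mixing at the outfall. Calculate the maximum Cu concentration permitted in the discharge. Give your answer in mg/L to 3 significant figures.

3.12 µg/L = 0.00312 mg/L.
15 µg/L = 0.015 mg/L.
Mass balance: 0.015·28.15 = 0.146·Cₑ + 28·0.00312.
Cₑ = (0.4222 − 0.08736) / 0.146 = 2.293 mg/L.

2.29 mg/L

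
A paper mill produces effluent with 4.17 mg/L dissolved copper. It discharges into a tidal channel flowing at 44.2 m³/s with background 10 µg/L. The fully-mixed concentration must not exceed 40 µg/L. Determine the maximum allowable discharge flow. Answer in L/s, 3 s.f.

10 µg/L = 0.01 mg/L.
40 µg/L = 0.04 mg/L.
Mass balance at complete mixing: C_std·(Q_w + Q_r) = Q_w·C_e + Q_r·C_b.
Rearranging, Q_w = Q_r·(C_std − C_b)/(C_e − C_std) = 44.2·(0.04 − 0.01) / (4.17 − 0.04) = 0.3211 m³/s.
= 321.1 L/s.

321 L/s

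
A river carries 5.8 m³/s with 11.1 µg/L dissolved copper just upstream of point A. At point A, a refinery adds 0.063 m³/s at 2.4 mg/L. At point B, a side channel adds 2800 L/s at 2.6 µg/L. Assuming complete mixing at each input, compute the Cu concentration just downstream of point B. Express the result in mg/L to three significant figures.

0.0257 mg/L

11.1 µg/L = 0.0111 mg/L.
After input A: C = (5.8·0.0111 + 0.063·2.4) / 5.863 = 0.03677 mg/L.
2800 L/s = 2.8 m³/s.
2.6 µg/L = 0.0026 mg/L.
After input B: C = (5.863·0.03677 + 2.8·0.0026) / 8.663 = 0.02573 mg/L.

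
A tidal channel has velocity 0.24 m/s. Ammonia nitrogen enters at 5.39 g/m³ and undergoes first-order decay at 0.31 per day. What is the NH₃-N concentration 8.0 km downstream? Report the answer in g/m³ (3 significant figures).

4.78 g/m³

Travel time t = 8.0 km / 0.24 m/s = 8000/0.24 = 3.333e+04 s = 0.3858 d.
First-order decay: C = 5.39·exp(−0.31·0.3858) = 5.39·0.8873 = 4.782 g/m³.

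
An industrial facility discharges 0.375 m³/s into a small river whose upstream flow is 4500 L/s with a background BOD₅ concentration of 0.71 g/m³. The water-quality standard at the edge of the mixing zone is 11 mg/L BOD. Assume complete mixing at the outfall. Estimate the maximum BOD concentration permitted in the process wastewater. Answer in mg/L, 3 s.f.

134 mg/L

4500 L/s = 4.5 m³/s.
Mass balance: 11·4.875 = 0.375·Cₑ + 4.5·0.71.
Cₑ = (53.62 − 3.195) / 0.375 = 134.5 mg/L.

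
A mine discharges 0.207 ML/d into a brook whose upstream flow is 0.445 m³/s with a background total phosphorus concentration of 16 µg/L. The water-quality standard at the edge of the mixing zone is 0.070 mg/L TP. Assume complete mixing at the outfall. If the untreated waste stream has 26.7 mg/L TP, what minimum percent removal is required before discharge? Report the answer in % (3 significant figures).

0.207 ML/d = 0.002396 m³/s.
16 µg/L = 0.016 mg/L.
Mass balance: 0.07·0.4474 = 0.002396·Cₑ + 0.445·0.016.
Cₑ = (0.03132 − 0.00712) / 0.002396 = 10.1 mg/L.
Required removal = 1 − 10.1/26.7 = 62.17 %.

62.2 %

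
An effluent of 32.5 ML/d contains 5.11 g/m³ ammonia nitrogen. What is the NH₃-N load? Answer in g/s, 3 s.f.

1.92 g/s

32.5 ML/d = 0.3762 m³/s.
Mass flux = Q·C = 0.3762 m³/s × 5.11 g/m³ = 1.922 g/s.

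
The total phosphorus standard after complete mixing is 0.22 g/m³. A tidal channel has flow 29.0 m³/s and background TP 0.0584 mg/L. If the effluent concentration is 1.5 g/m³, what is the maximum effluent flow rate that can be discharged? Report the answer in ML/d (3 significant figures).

Mass balance at complete mixing: C_std·(Q_w + Q_r) = Q_w·C_e + Q_r·C_b.
Rearranging, Q_w = Q_r·(C_std − C_b)/(C_e − C_std) = 29.0·(0.22 − 0.0584) / (1.5 − 0.22) = 3.661 m³/s.
= 316.3 ML/d.

316 ML/d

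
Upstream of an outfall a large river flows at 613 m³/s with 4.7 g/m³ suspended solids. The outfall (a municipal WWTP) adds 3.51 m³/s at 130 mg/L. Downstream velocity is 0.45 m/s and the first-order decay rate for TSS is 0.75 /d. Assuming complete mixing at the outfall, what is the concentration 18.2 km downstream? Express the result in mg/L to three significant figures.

After complete mixing, C₀ = (3.51·130 + 613·4.7) / 616.5 = 5.413 mg/L.
Travel time t = 1.82e+04 m / 0.45 m/s = 4.044e+04 s = 0.4681 d.
C = 5.413·exp(−0.75·0.4681) = 5.413·0.7039 = 3.811 mg/L.

3.81 mg/L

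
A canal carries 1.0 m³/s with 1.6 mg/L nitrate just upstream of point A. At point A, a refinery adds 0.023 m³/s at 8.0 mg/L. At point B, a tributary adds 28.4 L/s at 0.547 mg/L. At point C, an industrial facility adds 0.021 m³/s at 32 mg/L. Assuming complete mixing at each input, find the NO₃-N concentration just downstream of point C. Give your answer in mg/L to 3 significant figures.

2.30 mg/L

After input A: C = (1·1.6 + 0.023·8) / 1.023 = 1.744 mg/L.
28.4 L/s = 0.0284 m³/s.
After input B: C = (1.023·1.744 + 0.0284·0.547) / 1.051 = 1.712 mg/L.
After input C: C = (1.051·1.712 + 0.021·32) / 1.072 = 2.305 mg/L.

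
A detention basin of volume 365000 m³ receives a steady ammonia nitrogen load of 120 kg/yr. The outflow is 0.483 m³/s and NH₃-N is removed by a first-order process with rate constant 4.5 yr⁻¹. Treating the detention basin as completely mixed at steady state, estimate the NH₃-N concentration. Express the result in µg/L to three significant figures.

7.11 µg/L

Outflow Q = 0.483 m³/s × 3.156e+07 s/yr = 1.524e+07 m³/yr.
Steady-state CSTR mass balance: W = Q·C + k·V·C, so C = W/(Q + kV).
Q + kV = 1.524e+07 + 4.5·365000 = 1.688e+07 m³/yr.
C = 120/1.688e+07 = 7.107e-06 kg/m³ = 0.007107 mg/L = 7.107 µg/L.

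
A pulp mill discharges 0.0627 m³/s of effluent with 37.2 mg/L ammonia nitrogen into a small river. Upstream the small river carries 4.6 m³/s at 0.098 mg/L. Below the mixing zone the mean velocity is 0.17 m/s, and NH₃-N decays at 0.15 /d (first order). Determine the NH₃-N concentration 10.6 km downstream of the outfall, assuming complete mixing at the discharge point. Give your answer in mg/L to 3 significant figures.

After complete mixing, C₀ = (0.0627·37.2 + 4.6·0.098) / 4.663 = 0.5969 mg/L.
Travel time t = 1.06e+04 m / 0.17 m/s = 6.235e+04 s = 0.7217 d.
C = 0.5969·exp(−0.15·0.7217) = 0.5969·0.8974 = 0.5357 mg/L.

0.536 mg/L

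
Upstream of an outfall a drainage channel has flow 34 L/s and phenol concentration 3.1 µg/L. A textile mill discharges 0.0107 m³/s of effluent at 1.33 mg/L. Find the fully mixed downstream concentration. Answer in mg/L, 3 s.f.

34 L/s = 0.034 m³/s.
3.1 µg/L = 0.0031 mg/L.
Flow-weighted mixing gives C = (0.0107·1.33 + 0.034·0.0031) / (0.0107 + 0.034) = 0.01434/0.0447 = 0.3207 mg/L.

0.321 mg/L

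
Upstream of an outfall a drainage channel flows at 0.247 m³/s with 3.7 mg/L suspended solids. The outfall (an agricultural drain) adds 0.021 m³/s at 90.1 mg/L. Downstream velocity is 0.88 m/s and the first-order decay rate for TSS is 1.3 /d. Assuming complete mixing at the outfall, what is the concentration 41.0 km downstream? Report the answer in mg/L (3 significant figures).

5.19 mg/L

After complete mixing, C₀ = (0.021·90.1 + 0.247·3.7) / 0.268 = 10.47 mg/L.
Travel time t = 4.1e+04 m / 0.88 m/s = 4.659e+04 s = 0.5392 d.
C = 10.47·exp(−1.3·0.5392) = 10.47·0.4961 = 5.194 mg/L.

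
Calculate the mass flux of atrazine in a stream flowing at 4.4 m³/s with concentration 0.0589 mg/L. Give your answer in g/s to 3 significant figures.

Mass flux = Q·C = 4.4 m³/s × 0.0589 g/m³ = 0.2592 g/s.

0.259 g/s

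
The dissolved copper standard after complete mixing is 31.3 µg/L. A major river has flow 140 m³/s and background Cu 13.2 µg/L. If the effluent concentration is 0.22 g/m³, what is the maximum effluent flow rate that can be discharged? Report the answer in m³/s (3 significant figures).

13.4 m³/s

13.2 µg/L = 0.0132 mg/L.
31.3 µg/L = 0.0313 mg/L.
Mass balance at complete mixing: C_std·(Q_w + Q_r) = Q_w·C_e + Q_r·C_b.
Rearranging, Q_w = Q_r·(C_std − C_b)/(C_e − C_std) = 140·(0.0313 − 0.0132) / (0.22 − 0.0313) = 13.43 m³/s.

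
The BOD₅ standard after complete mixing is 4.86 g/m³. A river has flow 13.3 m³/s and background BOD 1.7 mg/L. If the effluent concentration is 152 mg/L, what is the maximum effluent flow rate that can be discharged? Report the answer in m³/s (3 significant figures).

0.286 m³/s

Mass balance at complete mixing: C_std·(Q_w + Q_r) = Q_w·C_e + Q_r·C_b.
Rearranging, Q_w = Q_r·(C_std − C_b)/(C_e − C_std) = 13.3·(4.86 − 1.7) / (152 − 4.86) = 0.2856 m³/s.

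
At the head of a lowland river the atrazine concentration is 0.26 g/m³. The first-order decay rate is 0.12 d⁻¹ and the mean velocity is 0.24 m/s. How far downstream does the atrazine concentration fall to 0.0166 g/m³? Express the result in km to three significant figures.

From C = C₀·e^(−kt), t = ln(C₀/C)/k = ln(0.26/0.0166)/0.12 = 2.751/0.12 = 22.93 d.
Distance = v·t = 0.24 m/s × 1.981e+06 s = 4.754e+05 m = 475.4 km.

475 km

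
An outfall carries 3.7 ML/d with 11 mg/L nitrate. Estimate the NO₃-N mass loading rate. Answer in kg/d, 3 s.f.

3.7 ML/d = 0.04282 m³/s.
Mass flux = Q·C = 0.04282 m³/s × 11 g/m³ = 0.4711 g/s.
= 0.4711 g/s × 86.4 = 40.7 kg/d.

40.7 kg/d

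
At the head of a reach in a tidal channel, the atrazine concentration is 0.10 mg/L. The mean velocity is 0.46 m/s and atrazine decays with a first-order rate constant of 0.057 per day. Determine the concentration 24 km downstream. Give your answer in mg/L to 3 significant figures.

Travel time t = 24 km / 0.46 m/s = 2.4e+04/0.46 = 5.217e+04 s = 0.6039 d.
First-order decay: C = 0.10·exp(−0.057·0.6039) = 0.10·0.9662 = 0.09662 mg/L.

0.0966 mg/L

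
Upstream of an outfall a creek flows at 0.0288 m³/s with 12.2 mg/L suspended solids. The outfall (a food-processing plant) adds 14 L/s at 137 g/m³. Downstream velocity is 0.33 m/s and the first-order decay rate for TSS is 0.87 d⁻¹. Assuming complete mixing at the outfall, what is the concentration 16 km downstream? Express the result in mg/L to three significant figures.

14 L/s = 0.014 m³/s.
After complete mixing, C₀ = (0.014·137 + 0.0288·12.2) / 0.0428 = 53.02 mg/L.
Travel time t = 1.6e+04 m / 0.33 m/s = 4.848e+04 s = 0.5612 d.
C = 53.02·exp(−0.87·0.5612) = 53.02·0.6137 = 32.54 mg/L.

32.5 mg/L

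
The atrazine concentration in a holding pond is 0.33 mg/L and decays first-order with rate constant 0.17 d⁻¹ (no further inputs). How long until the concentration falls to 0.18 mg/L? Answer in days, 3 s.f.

3.57 d

t = ln(C₀/C)/k = ln(0.33/0.18)/0.17 = 0.6061/0.17 = 3.566 d.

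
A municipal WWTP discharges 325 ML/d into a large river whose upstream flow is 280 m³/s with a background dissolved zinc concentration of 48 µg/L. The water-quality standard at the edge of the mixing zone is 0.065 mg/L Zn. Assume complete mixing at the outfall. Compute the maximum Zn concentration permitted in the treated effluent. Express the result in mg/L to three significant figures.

1.33 mg/L

325 ML/d = 3.762 m³/s.
48 µg/L = 0.048 mg/L.
Mass balance: 0.065·283.8 = 3.762·Cₑ + 280·0.048.
Cₑ = (18.44 − 13.44) / 3.762 = 1.33 mg/L.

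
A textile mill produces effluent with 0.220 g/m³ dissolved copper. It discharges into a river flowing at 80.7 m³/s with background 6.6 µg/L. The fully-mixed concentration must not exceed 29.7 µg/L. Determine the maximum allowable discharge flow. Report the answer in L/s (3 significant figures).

9800 L/s

6.6 µg/L = 0.0066 mg/L.
29.7 µg/L = 0.0297 mg/L.
Mass balance at complete mixing: C_std·(Q_w + Q_r) = Q_w·C_e + Q_r·C_b.
Rearranging, Q_w = Q_r·(C_std − C_b)/(C_e − C_std) = 80.7·(0.0297 − 0.0066) / (0.22 − 0.0297) = 9.796 m³/s.
= 9796 L/s.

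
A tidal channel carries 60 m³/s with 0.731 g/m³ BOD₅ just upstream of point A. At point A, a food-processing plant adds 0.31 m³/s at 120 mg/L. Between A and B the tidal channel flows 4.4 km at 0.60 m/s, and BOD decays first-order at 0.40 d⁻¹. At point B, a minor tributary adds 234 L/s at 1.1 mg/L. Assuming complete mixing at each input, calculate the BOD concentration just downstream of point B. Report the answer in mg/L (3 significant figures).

After input A: C = (60·0.731 + 0.31·120) / 60.31 = 1.344 mg/L.
Over the 4.4 km reach to input B (t = 7333 s = 0.08488 d), decay gives C = 1.344·exp(−0.40·0.08488) = 1.299 mg/L.
234 L/s = 0.234 m³/s.
After input B: C = (60.31·1.299 + 0.234·1.1) / 60.54 = 1.298 mg/L.

1.30 mg/L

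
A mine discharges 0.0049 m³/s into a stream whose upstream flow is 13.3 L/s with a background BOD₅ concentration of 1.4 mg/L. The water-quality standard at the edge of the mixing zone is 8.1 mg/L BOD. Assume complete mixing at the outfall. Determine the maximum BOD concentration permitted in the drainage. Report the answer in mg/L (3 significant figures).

26.3 mg/L

13.3 L/s = 0.0133 m³/s.
Mass balance: 8.1·0.0182 = 0.0049·Cₑ + 0.0133·1.4.
Cₑ = (0.1474 − 0.01862) / 0.0049 = 26.29 mg/L.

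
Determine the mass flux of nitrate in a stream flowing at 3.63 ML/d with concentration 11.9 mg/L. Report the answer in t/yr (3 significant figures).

15.8 t/yr

3.63 ML/d = 0.04201 m³/s.
Mass flux = Q·C = 0.04201 m³/s × 11.9 g/m³ = 0.5 g/s.
= 0.5 g/s × 31.56 = 15.78 t/yr.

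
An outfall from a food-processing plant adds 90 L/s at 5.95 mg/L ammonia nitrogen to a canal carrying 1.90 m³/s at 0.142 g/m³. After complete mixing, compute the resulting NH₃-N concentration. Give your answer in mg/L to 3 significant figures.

0.405 mg/L

90 L/s = 0.09 m³/s.
Conservation of mass across the mixing zone: C = (0.09·5.95 + 1.9·0.142) / (0.09 + 1.9) = 0.8053/1.99 = 0.4047 mg/L.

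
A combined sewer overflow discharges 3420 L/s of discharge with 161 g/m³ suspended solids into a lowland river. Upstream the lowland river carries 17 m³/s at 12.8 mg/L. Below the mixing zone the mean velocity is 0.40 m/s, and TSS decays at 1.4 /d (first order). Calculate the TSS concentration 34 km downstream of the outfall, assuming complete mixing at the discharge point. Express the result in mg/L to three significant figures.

3420 L/s = 3.42 m³/s.
After complete mixing, C₀ = (3.42·161 + 17·12.8) / 20.42 = 37.62 mg/L.
Travel time t = 3.4e+04 m / 0.40 m/s = 8.5e+04 s = 0.9838 d.
C = 37.62·exp(−1.4·0.9838) = 37.62·0.2523 = 9.49 mg/L.

9.49 mg/L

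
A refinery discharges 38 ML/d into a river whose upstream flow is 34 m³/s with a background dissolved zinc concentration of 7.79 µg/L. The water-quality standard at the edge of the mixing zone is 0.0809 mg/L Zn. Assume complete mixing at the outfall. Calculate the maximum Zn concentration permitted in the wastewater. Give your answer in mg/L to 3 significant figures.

38 ML/d = 0.4398 m³/s.
7.79 µg/L = 0.00779 mg/L.
Mass balance: 0.0809·34.44 = 0.4398·Cₑ + 34·0.00779.
Cₑ = (2.786 − 0.2649) / 0.4398 = 5.733 mg/L.

5.73 mg/L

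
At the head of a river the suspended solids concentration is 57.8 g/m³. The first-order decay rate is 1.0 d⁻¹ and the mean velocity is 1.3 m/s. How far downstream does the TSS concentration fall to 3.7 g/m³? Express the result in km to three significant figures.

309 km

From C = C₀·e^(−kt), t = ln(C₀/C)/k = ln(57.8/3.7)/1.0 = 2.749/1.0 = 2.749 d.
Distance = v·t = 1.3 m/s × 2.375e+05 s = 3.087e+05 m = 308.7 km.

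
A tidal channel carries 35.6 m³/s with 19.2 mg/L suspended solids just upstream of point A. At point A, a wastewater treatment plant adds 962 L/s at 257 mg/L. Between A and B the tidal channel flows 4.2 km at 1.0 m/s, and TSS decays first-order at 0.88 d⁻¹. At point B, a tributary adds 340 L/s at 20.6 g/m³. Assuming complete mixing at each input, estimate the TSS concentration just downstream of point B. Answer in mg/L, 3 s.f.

24.4 mg/L

962 L/s = 0.962 m³/s.
After input A: C = (35.6·19.2 + 0.962·257) / 36.56 = 25.46 mg/L.
Over the 4.2 km reach to input B (t = 4200 s = 0.04861 d), decay gives C = 25.46·exp(−0.88·0.04861) = 24.39 mg/L.
340 L/s = 0.34 m³/s.
After input B: C = (36.56·24.39 + 0.34·20.6) / 36.9 = 24.36 mg/L.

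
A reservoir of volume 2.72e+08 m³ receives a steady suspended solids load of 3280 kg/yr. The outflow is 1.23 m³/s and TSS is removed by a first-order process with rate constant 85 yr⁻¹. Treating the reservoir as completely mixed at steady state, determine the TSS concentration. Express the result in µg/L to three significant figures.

0.142 µg/L

Outflow Q = 1.23 m³/s × 3.156e+07 s/yr = 3.882e+07 m³/yr.
Steady-state CSTR mass balance: W = Q·C + k·V·C, so C = W/(Q + kV).
Q + kV = 3.882e+07 + 85·2.72e+08 = 2.316e+10 m³/yr.
C = 3280/2.316e+10 = 1.416e-07 kg/m³ = 0.0001416 mg/L = 0.1416 µg/L.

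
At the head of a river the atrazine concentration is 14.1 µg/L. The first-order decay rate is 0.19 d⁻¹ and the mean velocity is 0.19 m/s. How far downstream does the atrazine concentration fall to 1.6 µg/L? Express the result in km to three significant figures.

From C = C₀·e^(−kt), t = ln(C₀/C)/k = ln(14.1/1.6)/0.19 = 2.176/0.19 = 11.45 d.
Distance = v·t = 0.19 m/s × 9.896e+05 s = 1.88e+05 m = 188 km.

188 km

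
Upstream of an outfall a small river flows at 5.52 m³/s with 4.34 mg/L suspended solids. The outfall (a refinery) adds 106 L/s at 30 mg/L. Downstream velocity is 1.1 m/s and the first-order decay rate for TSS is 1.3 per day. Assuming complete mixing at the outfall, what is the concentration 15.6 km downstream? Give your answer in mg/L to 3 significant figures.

106 L/s = 0.106 m³/s.
After complete mixing, C₀ = (0.106·30 + 5.52·4.34) / 5.626 = 4.823 mg/L.
Travel time t = 1.56e+04 m / 1.1 m/s = 1.418e+04 s = 0.1641 d.
C = 4.823·exp(−1.3·0.1641) = 4.823·0.8078 = 3.897 mg/L.

3.90 mg/L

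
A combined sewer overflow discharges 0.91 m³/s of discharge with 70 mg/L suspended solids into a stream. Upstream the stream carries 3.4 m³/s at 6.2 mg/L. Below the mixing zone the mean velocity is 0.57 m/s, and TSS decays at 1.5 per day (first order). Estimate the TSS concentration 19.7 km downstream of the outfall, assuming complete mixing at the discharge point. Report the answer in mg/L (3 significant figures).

10.8 mg/L

After complete mixing, C₀ = (0.91·70 + 3.4·6.2) / 4.31 = 19.67 mg/L.
Travel time t = 1.97e+04 m / 0.57 m/s = 3.456e+04 s = 0.4 d.
C = 19.67·exp(−1.5·0.4) = 19.67·0.5488 = 10.8 mg/L.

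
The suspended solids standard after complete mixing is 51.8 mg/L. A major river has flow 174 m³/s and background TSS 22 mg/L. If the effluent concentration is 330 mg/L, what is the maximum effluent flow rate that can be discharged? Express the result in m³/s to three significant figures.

18.6 m³/s

Mass balance at complete mixing: C_std·(Q_w + Q_r) = Q_w·C_e + Q_r·C_b.
Rearranging, Q_w = Q_r·(C_std − C_b)/(C_e − C_std) = 174·(51.8 − 22) / (330 − 51.8) = 18.64 m³/s.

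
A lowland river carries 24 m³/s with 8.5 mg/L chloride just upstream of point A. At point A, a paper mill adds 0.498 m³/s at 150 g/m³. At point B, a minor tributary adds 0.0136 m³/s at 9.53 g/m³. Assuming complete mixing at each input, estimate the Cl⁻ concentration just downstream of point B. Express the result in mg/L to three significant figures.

After input A: C = (24·8.5 + 0.498·150) / 24.5 = 11.38 mg/L.
After input B: C = (24.5·11.38 + 0.0136·9.53) / 24.51 = 11.38 mg/L.

11.4 mg/L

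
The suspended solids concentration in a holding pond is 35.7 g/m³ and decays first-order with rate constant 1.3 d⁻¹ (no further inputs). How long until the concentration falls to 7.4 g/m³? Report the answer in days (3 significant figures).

t = ln(C₀/C)/k = ln(35.7/7.4)/1.3 = 1.574/1.3 = 1.211 d.

1.21 d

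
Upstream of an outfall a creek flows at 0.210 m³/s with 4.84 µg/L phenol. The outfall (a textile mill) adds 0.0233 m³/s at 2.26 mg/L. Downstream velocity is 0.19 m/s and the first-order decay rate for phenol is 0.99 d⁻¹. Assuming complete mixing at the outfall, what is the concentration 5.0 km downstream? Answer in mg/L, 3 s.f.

0.170 mg/L

4.84 µg/L = 0.00484 mg/L.
After complete mixing, C₀ = (0.0233·2.26 + 0.21·0.00484) / 0.2333 = 0.2301 mg/L.
Travel time t = 5000 m / 0.19 m/s = 2.632e+04 s = 0.3046 d.
C = 0.2301·exp(−0.99·0.3046) = 0.2301·0.7397 = 0.1702 mg/L.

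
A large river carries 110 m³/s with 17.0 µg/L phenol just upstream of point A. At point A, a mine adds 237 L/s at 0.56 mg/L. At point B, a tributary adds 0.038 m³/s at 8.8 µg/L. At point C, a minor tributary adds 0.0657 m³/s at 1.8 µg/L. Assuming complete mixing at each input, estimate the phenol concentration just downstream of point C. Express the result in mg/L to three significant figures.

0.0182 mg/L

17.0 µg/L = 0.017 mg/L.
237 L/s = 0.237 m³/s.
After input A: C = (110·0.017 + 0.237·0.56) / 110.2 = 0.01817 mg/L.
8.8 µg/L = 0.0088 mg/L.
After input B: C = (110.2·0.01817 + 0.038·0.0088) / 110.3 = 0.01816 mg/L.
1.8 µg/L = 0.0018 mg/L.
After input C: C = (110.3·0.01816 + 0.0657·0.0018) / 110.3 = 0.01815 mg/L.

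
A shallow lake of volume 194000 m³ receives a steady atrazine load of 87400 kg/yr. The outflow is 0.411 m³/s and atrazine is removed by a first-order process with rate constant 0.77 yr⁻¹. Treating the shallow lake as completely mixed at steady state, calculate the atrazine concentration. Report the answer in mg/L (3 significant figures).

Outflow Q = 0.411 m³/s × 3.156e+07 s/yr = 1.297e+07 m³/yr.
Steady-state CSTR mass balance: W = Q·C + k·V·C, so C = W/(Q + kV).
Q + kV = 1.297e+07 + 0.77·194000 = 1.312e+07 m³/yr.
C = 87400/1.312e+07 = 0.006662 kg/m³ = 6.662 mg/L.

6.66 mg/L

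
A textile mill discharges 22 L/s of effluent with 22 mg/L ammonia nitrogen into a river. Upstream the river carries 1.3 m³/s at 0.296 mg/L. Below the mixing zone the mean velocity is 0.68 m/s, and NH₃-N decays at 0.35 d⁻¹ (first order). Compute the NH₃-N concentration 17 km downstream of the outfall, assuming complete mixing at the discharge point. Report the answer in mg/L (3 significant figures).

0.594 mg/L

22 L/s = 0.022 m³/s.
After complete mixing, C₀ = (0.022·22 + 1.3·0.296) / 1.322 = 0.6572 mg/L.
Travel time t = 1.7e+04 m / 0.68 m/s = 2.5e+04 s = 0.2894 d.
C = 0.6572·exp(−0.35·0.2894) = 0.6572·0.9037 = 0.5939 mg/L.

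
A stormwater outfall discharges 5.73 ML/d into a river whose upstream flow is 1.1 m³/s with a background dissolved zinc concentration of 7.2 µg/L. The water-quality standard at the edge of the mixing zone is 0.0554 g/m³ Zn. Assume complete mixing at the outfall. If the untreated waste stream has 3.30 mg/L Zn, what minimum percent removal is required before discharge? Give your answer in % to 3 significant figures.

74.1 %

5.73 ML/d = 0.06632 m³/s.
7.2 µg/L = 0.0072 mg/L.
Mass balance: 0.0554·1.166 = 0.06632·Cₑ + 1.1·0.0072.
Cₑ = (0.06461 − 0.00792) / 0.06632 = 0.8549 mg/L.
Required removal = 1 − 0.8549/3.30 = 74.1 %.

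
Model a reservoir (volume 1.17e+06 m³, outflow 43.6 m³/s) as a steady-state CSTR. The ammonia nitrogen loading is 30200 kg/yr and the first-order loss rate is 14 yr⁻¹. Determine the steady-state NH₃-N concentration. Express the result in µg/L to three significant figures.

Outflow Q = 43.6 m³/s × 3.156e+07 s/yr = 1.376e+09 m³/yr.
Steady-state CSTR mass balance: W = Q·C + k·V·C, so C = W/(Q + kV).
Q + kV = 1.376e+09 + 14·1.17e+06 = 1.392e+09 m³/yr.
C = 30200/1.392e+09 = 2.169e-05 kg/m³ = 0.02169 mg/L = 21.69 µg/L.

21.7 µg/L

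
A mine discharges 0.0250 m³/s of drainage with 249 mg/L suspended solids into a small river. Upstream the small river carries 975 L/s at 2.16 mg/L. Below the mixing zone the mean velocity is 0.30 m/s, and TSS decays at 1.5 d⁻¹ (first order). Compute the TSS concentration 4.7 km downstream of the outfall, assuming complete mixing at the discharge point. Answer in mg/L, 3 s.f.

6.35 mg/L

975 L/s = 0.975 m³/s.
After complete mixing, C₀ = (0.025·249 + 0.975·2.16) / 1 = 8.331 mg/L.
Travel time t = 4700 m / 0.30 m/s = 1.567e+04 s = 0.1813 d.
C = 8.331·exp(−1.5·0.1813) = 8.331·0.7619 = 6.347 mg/L.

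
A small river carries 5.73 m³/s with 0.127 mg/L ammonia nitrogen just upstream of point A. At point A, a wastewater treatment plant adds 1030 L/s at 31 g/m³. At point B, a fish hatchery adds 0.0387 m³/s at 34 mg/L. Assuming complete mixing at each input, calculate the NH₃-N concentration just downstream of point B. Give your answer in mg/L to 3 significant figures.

1030 L/s = 1.03 m³/s.
After input A: C = (5.73·0.127 + 1.03·31) / 6.76 = 4.831 mg/L.
After input B: C = (6.76·4.831 + 0.0387·34) / 6.799 = 4.997 mg/L.

5.00 mg/L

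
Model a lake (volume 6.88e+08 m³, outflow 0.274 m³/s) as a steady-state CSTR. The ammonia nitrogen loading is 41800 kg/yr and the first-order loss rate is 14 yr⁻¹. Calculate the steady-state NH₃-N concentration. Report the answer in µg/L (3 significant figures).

Outflow Q = 0.274 m³/s × 3.156e+07 s/yr = 8.647e+06 m³/yr.
Steady-state CSTR mass balance: W = Q·C + k·V·C, so C = W/(Q + kV).
Q + kV = 8.647e+06 + 14·6.88e+08 = 9.641e+09 m³/yr.
C = 41800/9.641e+09 = 4.336e-06 kg/m³ = 0.004336 mg/L = 4.336 µg/L.

4.34 µg/L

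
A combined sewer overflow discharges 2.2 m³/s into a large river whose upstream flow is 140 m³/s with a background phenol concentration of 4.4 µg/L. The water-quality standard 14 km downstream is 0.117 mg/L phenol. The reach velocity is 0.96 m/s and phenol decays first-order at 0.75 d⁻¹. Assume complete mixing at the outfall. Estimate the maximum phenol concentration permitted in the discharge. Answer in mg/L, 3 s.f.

8.30 mg/L

4.4 µg/L = 0.0044 mg/L.
Travel time to the compliance point: t = 1.4e+04/0.96 = 1.458e+04 s = 0.1688 d; decay factor exp(−0.75·0.1688) = 0.8811.
So the concentration just after mixing may be at most 0.117/0.8811 = 0.1328 mg/L.
Mass balance: 0.1328·142.2 = 2.2·Cₑ + 140·0.0044.
Cₑ = (18.88 − 0.616) / 2.2 = 8.303 mg/L.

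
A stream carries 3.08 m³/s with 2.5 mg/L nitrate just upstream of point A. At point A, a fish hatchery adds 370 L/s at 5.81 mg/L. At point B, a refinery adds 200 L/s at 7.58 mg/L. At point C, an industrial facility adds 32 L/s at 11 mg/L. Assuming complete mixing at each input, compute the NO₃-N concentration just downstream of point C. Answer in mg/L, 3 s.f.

3.18 mg/L

370 L/s = 0.37 m³/s.
After input A: C = (3.08·2.5 + 0.37·5.81) / 3.45 = 2.855 mg/L.
200 L/s = 0.2 m³/s.
After input B: C = (3.45·2.855 + 0.2·7.58) / 3.65 = 3.114 mg/L.
32 L/s = 0.032 m³/s.
After input C: C = (3.65·3.114 + 0.032·11) / 3.682 = 3.182 mg/L.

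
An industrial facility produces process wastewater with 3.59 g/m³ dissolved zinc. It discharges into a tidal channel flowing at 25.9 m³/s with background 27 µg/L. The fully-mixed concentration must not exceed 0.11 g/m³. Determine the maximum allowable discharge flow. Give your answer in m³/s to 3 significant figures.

27 µg/L = 0.027 mg/L.
Mass balance at complete mixing: C_std·(Q_w + Q_r) = Q_w·C_e + Q_r·C_b.
Rearranging, Q_w = Q_r·(C_std − C_b)/(C_e − C_std) = 25.9·(0.11 − 0.027) / (3.59 − 0.11) = 0.6177 m³/s.

0.618 m³/s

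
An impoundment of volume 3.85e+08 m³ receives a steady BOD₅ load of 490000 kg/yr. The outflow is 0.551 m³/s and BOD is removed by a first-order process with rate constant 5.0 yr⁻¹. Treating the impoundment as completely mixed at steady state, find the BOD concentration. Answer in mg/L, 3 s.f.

0.252 mg/L

Outflow Q = 0.551 m³/s × 3.156e+07 s/yr = 1.739e+07 m³/yr.
Steady-state CSTR mass balance: W = Q·C + k·V·C, so C = W/(Q + kV).
Q + kV = 1.739e+07 + 5.0·3.85e+08 = 1.942e+09 m³/yr.
C = 490000/1.942e+09 = 0.0002523 kg/m³ = 0.2523 mg/L.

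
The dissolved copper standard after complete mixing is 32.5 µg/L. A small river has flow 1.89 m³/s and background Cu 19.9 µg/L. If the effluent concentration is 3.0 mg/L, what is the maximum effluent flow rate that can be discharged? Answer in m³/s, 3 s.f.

19.9 µg/L = 0.0199 mg/L.
32.5 µg/L = 0.0325 mg/L.
Mass balance at complete mixing: C_std·(Q_w + Q_r) = Q_w·C_e + Q_r·C_b.
Rearranging, Q_w = Q_r·(C_std − C_b)/(C_e − C_std) = 1.89·(0.0325 − 0.0199) / (3 − 0.0325) = 0.008025 m³/s.

0.00802 m³/s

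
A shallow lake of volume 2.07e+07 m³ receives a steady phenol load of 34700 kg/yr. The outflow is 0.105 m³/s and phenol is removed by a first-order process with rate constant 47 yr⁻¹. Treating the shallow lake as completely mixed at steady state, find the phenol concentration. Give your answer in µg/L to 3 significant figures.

35.5 µg/L

Outflow Q = 0.105 m³/s × 3.156e+07 s/yr = 3.314e+06 m³/yr.
Steady-state CSTR mass balance: W = Q·C + k·V·C, so C = W/(Q + kV).
Q + kV = 3.314e+06 + 47·2.07e+07 = 9.762e+08 m³/yr.
C = 34700/9.762e+08 = 3.555e-05 kg/m³ = 0.03555 mg/L = 35.55 µg/L.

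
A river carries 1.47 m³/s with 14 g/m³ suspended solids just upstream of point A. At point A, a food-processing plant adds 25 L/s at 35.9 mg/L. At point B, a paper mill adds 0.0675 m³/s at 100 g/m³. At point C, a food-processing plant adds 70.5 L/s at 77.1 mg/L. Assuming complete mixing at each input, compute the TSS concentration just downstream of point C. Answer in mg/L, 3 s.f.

25 L/s = 0.025 m³/s.
After input A: C = (1.47·14 + 0.025·35.9) / 1.495 = 14.37 mg/L.
After input B: C = (1.495·14.37 + 0.0675·100) / 1.562 = 18.07 mg/L.
70.5 L/s = 0.0705 m³/s.
After input C: C = (1.562·18.07 + 0.0705·77.1) / 1.633 = 20.61 mg/L.

20.6 mg/L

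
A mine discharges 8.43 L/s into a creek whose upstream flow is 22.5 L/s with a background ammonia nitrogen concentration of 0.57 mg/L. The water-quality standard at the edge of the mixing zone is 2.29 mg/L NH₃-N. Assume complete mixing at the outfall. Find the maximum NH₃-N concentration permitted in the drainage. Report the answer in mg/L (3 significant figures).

6.88 mg/L

8.43 L/s = 0.00843 m³/s.
22.5 L/s = 0.0225 m³/s.
Mass balance: 2.29·0.03093 = 0.00843·Cₑ + 0.0225·0.57.
Cₑ = (0.07083 − 0.01282) / 0.00843 = 6.881 mg/L.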